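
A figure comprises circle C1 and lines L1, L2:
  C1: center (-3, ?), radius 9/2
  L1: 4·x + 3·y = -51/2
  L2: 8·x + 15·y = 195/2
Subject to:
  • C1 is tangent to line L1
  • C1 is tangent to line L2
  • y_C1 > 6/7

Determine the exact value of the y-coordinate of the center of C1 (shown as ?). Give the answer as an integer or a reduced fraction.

3

1. [C1‖L1]  y_C1² + 9y_C1 − 36 = 0  ⇒  y_C1 = -12 or 3
2. [C1‖L2]  y_C1² − (81/5)y_C1 + 198/5 = 0  ⇒  y_C1 = 3 or 66/5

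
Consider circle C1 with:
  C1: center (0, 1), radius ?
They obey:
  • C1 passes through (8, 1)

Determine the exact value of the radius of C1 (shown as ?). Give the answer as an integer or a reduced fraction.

8

1. [C1∋P]  r_C1² − 64 = 0  ⇒  r_C1 = 8 (r>0 drops 1)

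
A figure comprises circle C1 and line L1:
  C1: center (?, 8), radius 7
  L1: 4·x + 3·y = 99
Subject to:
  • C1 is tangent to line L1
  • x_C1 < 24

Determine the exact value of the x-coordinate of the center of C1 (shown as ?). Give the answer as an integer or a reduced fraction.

10

1. [C1‖L1]  x_C1² − (75/2)x_C1 + 275 = 0  ⇒  x_C1 = 10 or 55/2
2. given x_C1 < 24: keep 10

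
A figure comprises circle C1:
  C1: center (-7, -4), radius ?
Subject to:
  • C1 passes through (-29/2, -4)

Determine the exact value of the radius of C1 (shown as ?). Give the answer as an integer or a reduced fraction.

15/2

1. [C1∋P]  r_C1² − 225/4 = 0  ⇒  r_C1 = 15/2 (r>0 drops 1)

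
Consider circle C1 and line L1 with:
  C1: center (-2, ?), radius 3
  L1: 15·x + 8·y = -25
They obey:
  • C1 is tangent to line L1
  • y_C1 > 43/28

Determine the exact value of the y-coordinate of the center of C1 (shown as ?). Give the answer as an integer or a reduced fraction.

1. [C1‖L1]  y_C1² − (5/4)y_C1 − 161/4 = 0  ⇒  y_C1 = -23/4 or 7
2. given y_C1 > 43/28: keep 7

7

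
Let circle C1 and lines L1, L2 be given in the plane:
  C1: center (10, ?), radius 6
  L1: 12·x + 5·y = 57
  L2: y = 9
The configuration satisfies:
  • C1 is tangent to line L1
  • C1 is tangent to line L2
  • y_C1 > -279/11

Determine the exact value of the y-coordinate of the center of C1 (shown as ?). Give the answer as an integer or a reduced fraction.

3

1. [C1‖L1]  y_C1² + (126/5)y_C1 − 423/5 = 0  ⇒  y_C1 = -141/5 or 3
2. [C1‖L2]  y_C1² − 18y_C1 + 45 = 0  ⇒  y_C1 = 3 or 15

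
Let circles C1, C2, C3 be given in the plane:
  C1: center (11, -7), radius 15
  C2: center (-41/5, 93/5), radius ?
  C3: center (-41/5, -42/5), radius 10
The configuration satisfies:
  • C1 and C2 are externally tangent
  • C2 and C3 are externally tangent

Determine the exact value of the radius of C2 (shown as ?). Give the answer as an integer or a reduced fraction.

17

1. [ext C1·C2]  r_C2² + 30r_C2 − 799 = 0  ⇒  r_C2 = 17 (r>0 drops 1)
2. [ext C2·C3]  r_C2² + 20r_C2 − 629 = 0  ⇒  r_C2 = 17 (r>0 drops 1)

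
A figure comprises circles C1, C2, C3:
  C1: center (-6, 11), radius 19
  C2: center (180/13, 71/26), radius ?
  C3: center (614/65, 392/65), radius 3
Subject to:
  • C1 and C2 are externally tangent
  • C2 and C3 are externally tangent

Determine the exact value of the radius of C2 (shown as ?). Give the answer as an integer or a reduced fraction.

1. [ext C1·C2]  r_C2² + 38r_C2 − 405/4 = 0  ⇒  r_C2 = 5/2 (r>0 drops 1)
2. [ext C2·C3]  r_C2² + 6r_C2 − 85/4 = 0  ⇒  r_C2 = 5/2 (r>0 drops 1)

5/2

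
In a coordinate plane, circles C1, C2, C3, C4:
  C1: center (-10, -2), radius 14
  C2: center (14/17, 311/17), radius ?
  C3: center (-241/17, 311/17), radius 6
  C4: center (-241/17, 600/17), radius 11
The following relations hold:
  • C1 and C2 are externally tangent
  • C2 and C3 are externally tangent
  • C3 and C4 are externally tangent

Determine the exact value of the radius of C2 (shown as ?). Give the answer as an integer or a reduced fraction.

9

1. [ext C1·C2]  r_C2² + 28r_C2 − 333 = 0  ⇒  r_C2 = 9 (r>0 drops 1)
2. [ext C2·C3]  r_C2² + 12r_C2 − 189 = 0  ⇒  r_C2 = 9 (r>0 drops 1)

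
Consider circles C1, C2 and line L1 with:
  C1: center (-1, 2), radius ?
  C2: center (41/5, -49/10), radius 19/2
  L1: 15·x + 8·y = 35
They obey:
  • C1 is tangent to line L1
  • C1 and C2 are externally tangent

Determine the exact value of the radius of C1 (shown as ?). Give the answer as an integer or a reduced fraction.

1. [C1‖L1]  r_C1² − 4 = 0  ⇒  r_C1 = 2 (r>0 drops 1)
2. [ext C1·C2]  r_C1² + 19r_C1 − 42 = 0  ⇒  r_C1 = 2 (r>0 drops 1)

2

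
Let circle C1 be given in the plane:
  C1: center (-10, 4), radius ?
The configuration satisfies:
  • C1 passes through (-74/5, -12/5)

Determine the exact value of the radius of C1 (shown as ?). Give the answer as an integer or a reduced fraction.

8

1. [C1∋P]  r_C1² − 64 = 0  ⇒  r_C1 = 8 (r>0 drops 1)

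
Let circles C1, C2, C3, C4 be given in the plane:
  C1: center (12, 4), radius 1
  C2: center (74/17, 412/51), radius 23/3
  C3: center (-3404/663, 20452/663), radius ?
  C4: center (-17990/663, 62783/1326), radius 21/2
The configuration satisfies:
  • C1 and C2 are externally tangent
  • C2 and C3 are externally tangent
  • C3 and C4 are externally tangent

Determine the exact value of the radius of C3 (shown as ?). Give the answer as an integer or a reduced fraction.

17

1. [ext C2·C3]  r_C3² + (46/3)r_C3 − 1649/3 = 0  ⇒  r_C3 = 17 (r>0 drops 1)
2. [ext C3·C4]  r_C3² + 21r_C3 − 646 = 0  ⇒  r_C3 = 17 (r>0 drops 1)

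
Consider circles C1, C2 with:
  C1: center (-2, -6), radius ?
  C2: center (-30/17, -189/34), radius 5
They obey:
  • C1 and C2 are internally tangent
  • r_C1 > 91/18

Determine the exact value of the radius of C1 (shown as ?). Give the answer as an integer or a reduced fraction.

1. [int C1,C2]  r_C1² − 10r_C1 + 99/4 = 0  ⇒  r_C1 = 9/2 or 11/2
2. given r_C1 > 91/18: keep 11/2

11/2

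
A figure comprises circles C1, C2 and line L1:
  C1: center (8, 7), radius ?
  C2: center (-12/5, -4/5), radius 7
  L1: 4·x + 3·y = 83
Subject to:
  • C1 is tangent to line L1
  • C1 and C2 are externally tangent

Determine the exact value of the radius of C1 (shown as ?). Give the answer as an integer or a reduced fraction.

6

1. [C1‖L1]  r_C1² − 36 = 0  ⇒  r_C1 = 6 (r>0 drops 1)
2. [ext C1·C2]  r_C1² + 14r_C1 − 120 = 0  ⇒  r_C1 = 6 (r>0 drops 1)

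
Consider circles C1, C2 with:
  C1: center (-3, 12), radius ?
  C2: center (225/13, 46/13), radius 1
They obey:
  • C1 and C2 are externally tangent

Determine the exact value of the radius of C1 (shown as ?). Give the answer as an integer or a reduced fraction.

1. [ext C1·C2]  r_C1² + 2r_C1 − 483 = 0  ⇒  r_C1 = 21 (r>0 drops 1)

21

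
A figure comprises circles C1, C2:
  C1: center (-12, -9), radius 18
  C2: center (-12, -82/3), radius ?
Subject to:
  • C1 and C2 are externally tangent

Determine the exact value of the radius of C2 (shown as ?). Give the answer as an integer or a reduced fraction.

1/3

1. [ext C1·C2]  r_C2² + 36r_C2 − 109/9 = 0  ⇒  r_C2 = 1/3 (r>0 drops 1)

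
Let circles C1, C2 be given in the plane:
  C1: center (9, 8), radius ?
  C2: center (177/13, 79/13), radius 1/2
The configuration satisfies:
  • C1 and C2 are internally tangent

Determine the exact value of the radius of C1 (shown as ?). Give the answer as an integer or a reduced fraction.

11/2

1. [int C1,C2]  r_C1² − 1r_C1 − 99/4 = 0  ⇒  r_C1 = 11/2 (r>0 drops 1)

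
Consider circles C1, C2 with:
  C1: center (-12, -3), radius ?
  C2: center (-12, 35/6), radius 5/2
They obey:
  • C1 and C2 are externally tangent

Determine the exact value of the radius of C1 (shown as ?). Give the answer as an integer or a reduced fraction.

1. [ext C1·C2]  r_C1² + 5r_C1 − 646/9 = 0  ⇒  r_C1 = 19/3 (r>0 drops 1)

19/3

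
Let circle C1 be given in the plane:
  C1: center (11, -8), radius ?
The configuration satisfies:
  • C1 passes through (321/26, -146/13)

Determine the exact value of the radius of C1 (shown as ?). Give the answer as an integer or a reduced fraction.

7/2

1. [C1∋P]  r_C1² − 49/4 = 0  ⇒  r_C1 = 7/2 (r>0 drops 1)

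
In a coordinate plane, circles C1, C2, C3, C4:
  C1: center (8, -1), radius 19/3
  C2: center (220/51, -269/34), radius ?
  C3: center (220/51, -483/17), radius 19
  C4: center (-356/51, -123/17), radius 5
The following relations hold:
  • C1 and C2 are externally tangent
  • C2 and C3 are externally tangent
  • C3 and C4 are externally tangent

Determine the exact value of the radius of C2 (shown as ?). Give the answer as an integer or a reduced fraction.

1. [ext C1·C2]  r_C2² + (38/3)r_C2 − 85/4 = 0  ⇒  r_C2 = 3/2 (r>0 drops 1)
2. [ext C2·C3]  r_C2² + 38r_C2 − 237/4 = 0  ⇒  r_C2 = 3/2 (r>0 drops 1)

3/2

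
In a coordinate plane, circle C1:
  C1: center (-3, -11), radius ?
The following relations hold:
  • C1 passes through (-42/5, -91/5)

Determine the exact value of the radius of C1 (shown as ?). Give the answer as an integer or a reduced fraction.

9

1. [C1∋P]  r_C1² − 81 = 0  ⇒  r_C1 = 9 (r>0 drops 1)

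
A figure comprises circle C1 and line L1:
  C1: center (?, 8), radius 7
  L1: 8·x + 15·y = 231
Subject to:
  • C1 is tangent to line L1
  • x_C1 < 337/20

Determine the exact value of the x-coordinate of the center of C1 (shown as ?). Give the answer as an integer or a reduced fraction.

1. [C1‖L1]  x_C1² − (111/4)x_C1 − 115/4 = 0  ⇒  x_C1 = -1 or 115/4
2. given x_C1 < 337/20: keep -1

-1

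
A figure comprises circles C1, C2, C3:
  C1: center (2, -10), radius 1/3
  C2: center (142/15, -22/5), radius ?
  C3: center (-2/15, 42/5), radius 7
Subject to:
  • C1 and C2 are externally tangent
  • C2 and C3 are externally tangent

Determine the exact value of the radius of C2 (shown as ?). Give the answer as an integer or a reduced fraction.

9

1. [ext C1·C2]  r_C2² + (2/3)r_C2 − 87 = 0  ⇒  r_C2 = 9 (r>0 drops 1)
2. [ext C2·C3]  r_C2² + 14r_C2 − 207 = 0  ⇒  r_C2 = 9 (r>0 drops 1)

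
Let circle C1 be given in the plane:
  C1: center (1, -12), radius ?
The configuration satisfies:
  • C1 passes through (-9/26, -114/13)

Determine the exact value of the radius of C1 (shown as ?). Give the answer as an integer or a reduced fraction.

7/2

1. [C1∋P]  r_C1² − 49/4 = 0  ⇒  r_C1 = 7/2 (r>0 drops 1)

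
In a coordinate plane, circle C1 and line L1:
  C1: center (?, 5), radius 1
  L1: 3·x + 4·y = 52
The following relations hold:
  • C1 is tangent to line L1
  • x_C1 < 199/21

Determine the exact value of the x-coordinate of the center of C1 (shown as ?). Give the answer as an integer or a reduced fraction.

9

1. [C1‖L1]  x_C1² − (64/3)x_C1 + 111 = 0  ⇒  x_C1 = 9 or 37/3
2. given x_C1 < 199/21: keep 9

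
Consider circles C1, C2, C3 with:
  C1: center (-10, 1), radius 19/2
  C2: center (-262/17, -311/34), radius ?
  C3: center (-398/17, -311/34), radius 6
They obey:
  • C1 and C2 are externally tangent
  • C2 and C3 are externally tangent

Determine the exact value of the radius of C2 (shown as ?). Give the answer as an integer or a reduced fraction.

1. [ext C1·C2]  r_C2² + 19r_C2 − 42 = 0  ⇒  r_C2 = 2 (r>0 drops 1)
2. [ext C2·C3]  r_C2² + 12r_C2 − 28 = 0  ⇒  r_C2 = 2 (r>0 drops 1)

2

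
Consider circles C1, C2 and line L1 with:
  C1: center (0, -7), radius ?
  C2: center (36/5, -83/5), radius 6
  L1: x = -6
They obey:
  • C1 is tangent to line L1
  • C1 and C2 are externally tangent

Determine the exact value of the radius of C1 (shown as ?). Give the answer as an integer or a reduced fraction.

6

1. [C1‖L1]  r_C1² − 36 = 0  ⇒  r_C1 = 6 (r>0 drops 1)
2. [ext C1·C2]  r_C1² + 12r_C1 − 108 = 0  ⇒  r_C1 = 6 (r>0 drops 1)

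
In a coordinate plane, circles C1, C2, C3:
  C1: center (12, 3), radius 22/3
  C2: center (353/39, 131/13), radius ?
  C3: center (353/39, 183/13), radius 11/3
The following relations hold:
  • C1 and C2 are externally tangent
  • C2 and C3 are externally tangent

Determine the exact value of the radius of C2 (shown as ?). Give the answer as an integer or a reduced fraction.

1. [ext C1·C2]  r_C2² + (44/3)r_C2 − 5 = 0  ⇒  r_C2 = 1/3 (r>0 drops 1)
2. [ext C2·C3]  r_C2² + (22/3)r_C2 − 23/9 = 0  ⇒  r_C2 = 1/3 (r>0 drops 1)

1/3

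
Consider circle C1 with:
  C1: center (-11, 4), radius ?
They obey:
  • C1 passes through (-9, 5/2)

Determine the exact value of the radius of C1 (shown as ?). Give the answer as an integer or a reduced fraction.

5/2

1. [C1∋P]  r_C1² − 25/4 = 0  ⇒  r_C1 = 5/2 (r>0 drops 1)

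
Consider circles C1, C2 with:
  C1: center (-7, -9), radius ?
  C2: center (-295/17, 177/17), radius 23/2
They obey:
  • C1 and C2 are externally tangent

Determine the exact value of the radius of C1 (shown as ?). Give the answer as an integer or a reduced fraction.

1. [ext C1·C2]  r_C1² + 23r_C1 − 1407/4 = 0  ⇒  r_C1 = 21/2 (r>0 drops 1)

21/2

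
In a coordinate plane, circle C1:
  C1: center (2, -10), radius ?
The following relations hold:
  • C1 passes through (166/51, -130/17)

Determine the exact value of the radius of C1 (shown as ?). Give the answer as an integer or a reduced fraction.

1. [C1∋P]  r_C1² − 64/9 = 0  ⇒  r_C1 = 8/3 (r>0 drops 1)

8/3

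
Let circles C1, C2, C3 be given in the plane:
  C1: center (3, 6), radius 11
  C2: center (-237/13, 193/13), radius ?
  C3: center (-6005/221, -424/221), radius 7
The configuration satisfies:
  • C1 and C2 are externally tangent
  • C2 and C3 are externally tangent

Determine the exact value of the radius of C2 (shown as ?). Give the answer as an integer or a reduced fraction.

1. [ext C1·C2]  r_C2² + 22r_C2 − 408 = 0  ⇒  r_C2 = 12 (r>0 drops 1)
2. [ext C2·C3]  r_C2² + 14r_C2 − 312 = 0  ⇒  r_C2 = 12 (r>0 drops 1)

12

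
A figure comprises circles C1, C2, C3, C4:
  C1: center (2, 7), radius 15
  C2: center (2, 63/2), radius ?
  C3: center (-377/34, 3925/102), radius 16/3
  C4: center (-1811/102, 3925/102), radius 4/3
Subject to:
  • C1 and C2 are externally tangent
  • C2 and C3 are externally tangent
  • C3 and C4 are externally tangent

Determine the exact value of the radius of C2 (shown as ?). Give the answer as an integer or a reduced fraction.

19/2

1. [ext C1·C2]  r_C2² + 30r_C2 − 1501/4 = 0  ⇒  r_C2 = 19/2 (r>0 drops 1)
2. [ext C2·C3]  r_C2² + (32/3)r_C2 − 2299/12 = 0  ⇒  r_C2 = 19/2 (r>0 drops 1)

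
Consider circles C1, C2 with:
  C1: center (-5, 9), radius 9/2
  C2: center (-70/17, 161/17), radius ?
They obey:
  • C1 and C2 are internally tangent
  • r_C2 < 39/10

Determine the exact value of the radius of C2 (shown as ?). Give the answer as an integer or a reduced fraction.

1. [int C1,C2]  r_C2² − 9r_C2 + 77/4 = 0  ⇒  r_C2 = 7/2 or 11/2
2. given r_C2 < 39/10: keep 7/2

7/2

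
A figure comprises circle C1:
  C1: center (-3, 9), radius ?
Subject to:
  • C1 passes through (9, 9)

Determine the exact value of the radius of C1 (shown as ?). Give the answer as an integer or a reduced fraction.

1. [C1∋P]  r_C1² − 144 = 0  ⇒  r_C1 = 12 (r>0 drops 1)

12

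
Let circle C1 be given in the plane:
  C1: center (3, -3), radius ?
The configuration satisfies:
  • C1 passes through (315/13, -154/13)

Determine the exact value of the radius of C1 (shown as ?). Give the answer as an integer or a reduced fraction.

23

1. [C1∋P]  r_C1² − 529 = 0  ⇒  r_C1 = 23 (r>0 drops 1)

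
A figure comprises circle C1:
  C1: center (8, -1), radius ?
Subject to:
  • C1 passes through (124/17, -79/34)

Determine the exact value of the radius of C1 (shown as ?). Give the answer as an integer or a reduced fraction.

3/2

1. [C1∋P]  r_C1² − 9/4 = 0  ⇒  r_C1 = 3/2 (r>0 drops 1)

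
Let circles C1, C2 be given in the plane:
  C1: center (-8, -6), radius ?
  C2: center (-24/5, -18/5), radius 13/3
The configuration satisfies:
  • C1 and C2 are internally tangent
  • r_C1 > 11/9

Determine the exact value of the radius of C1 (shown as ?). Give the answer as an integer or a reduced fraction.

25/3

1. [int C1,C2]  r_C1² − (26/3)r_C1 + 25/9 = 0  ⇒  r_C1 = 1/3 or 25/3
2. given r_C1 > 11/9: keep 25/3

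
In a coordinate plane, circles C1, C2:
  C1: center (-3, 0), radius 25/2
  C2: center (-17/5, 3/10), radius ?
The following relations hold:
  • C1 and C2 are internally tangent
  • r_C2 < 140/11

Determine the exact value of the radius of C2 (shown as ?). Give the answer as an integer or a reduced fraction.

12

1. [int C1,C2]  r_C2² − 25r_C2 + 156 = 0  ⇒  r_C2 = 12 or 13
2. given r_C2 < 140/11: keep 12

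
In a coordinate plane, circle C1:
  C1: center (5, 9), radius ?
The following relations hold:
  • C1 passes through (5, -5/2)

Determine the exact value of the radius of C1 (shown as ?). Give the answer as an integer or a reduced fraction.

23/2

1. [C1∋P]  r_C1² − 529/4 = 0  ⇒  r_C1 = 23/2 (r>0 drops 1)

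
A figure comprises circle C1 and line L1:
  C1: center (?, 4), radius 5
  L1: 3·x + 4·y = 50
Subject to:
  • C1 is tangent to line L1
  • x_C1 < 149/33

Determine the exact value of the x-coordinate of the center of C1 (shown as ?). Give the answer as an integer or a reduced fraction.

1. [C1‖L1]  x_C1² − (68/3)x_C1 + 59 = 0  ⇒  x_C1 = 3 or 59/3
2. given x_C1 < 149/33: keep 3

3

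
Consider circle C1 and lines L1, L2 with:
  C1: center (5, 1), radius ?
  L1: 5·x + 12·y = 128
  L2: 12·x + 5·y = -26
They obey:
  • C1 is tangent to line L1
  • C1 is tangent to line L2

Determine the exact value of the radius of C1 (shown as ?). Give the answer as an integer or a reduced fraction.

7

1. [C1‖L1]  r_C1² − 49 = 0  ⇒  r_C1 = 7 (r>0 drops 1)
2. [C1‖L2]  r_C1² − 49 = 0  ⇒  r_C1 = 7 (r>0 drops 1)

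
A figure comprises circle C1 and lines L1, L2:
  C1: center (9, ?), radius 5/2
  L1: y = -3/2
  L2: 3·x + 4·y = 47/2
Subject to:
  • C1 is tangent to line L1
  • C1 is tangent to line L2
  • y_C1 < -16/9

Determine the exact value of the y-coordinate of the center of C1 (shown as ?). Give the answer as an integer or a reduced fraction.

-4

1. [C1‖L1]  y_C1² + 3y_C1 − 4 = 0  ⇒  y_C1 = -4 or 1
2. [C1‖L2]  y_C1² + (7/4)y_C1 − 9 = 0  ⇒  y_C1 = -4 or 9/4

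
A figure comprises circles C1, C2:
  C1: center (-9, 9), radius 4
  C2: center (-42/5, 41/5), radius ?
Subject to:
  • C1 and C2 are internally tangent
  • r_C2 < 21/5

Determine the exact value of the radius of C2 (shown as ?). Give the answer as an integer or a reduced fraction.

1. [int C1,C2]  r_C2² − 8r_C2 + 15 = 0  ⇒  r_C2 = 3 or 5
2. given r_C2 < 21/5: keep 3

3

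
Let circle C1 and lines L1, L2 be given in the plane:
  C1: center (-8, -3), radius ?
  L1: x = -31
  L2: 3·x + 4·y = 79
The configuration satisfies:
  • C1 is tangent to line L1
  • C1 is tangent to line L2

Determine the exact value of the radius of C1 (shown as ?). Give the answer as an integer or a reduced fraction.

1. [C1‖L1]  r_C1² − 529 = 0  ⇒  r_C1 = 23 (r>0 drops 1)
2. [C1‖L2]  r_C1² − 529 = 0  ⇒  r_C1 = 23 (r>0 drops 1)

23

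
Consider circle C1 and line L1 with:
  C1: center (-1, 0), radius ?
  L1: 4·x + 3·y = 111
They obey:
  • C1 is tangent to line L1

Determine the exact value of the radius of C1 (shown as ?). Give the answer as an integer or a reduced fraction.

23

1. [C1‖L1]  r_C1² − 529 = 0  ⇒  r_C1 = 23 (r>0 drops 1)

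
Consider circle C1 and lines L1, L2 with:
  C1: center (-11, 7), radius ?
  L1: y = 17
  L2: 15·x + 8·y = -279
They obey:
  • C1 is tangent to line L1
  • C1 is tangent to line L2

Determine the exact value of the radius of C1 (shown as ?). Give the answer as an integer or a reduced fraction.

10

1. [C1‖L1]  r_C1² − 100 = 0  ⇒  r_C1 = 10 (r>0 drops 1)
2. [C1‖L2]  r_C1² − 100 = 0  ⇒  r_C1 = 10 (r>0 drops 1)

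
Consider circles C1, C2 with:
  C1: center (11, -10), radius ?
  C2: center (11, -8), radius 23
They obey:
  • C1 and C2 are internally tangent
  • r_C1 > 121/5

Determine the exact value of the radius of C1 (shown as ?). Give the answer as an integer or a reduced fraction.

25

1. [int C1,C2]  r_C1² − 46r_C1 + 525 = 0  ⇒  r_C1 = 21 or 25
2. given r_C1 > 121/5: keep 25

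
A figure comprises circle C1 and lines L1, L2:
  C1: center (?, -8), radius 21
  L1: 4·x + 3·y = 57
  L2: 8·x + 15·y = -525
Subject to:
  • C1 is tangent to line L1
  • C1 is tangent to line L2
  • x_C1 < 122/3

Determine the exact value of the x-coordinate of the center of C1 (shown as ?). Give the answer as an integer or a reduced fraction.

1. [C1‖L1]  x_C1² − (81/2)x_C1 − 279 = 0  ⇒  x_C1 = -6 or 93/2
2. [C1‖L2]  x_C1² + (405/4)x_C1 + 1143/2 = 0  ⇒  x_C1 = -381/4 or -6

-6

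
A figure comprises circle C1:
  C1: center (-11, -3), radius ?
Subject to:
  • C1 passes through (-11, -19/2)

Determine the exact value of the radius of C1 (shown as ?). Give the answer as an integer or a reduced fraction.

1. [C1∋P]  r_C1² − 169/4 = 0  ⇒  r_C1 = 13/2 (r>0 drops 1)

13/2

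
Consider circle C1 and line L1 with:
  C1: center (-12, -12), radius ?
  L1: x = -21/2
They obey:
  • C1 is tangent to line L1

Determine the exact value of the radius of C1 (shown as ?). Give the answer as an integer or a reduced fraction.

1. [C1‖L1]  r_C1² − 9/4 = 0  ⇒  r_C1 = 3/2 (r>0 drops 1)

3/2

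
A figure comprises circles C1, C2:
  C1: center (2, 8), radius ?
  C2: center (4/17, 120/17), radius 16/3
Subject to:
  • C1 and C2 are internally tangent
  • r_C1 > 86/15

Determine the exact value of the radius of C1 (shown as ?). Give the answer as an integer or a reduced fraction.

1. [int C1,C2]  r_C1² − (32/3)r_C1 + 220/9 = 0  ⇒  r_C1 = 10/3 or 22/3
2. given r_C1 > 86/15: keep 22/3

22/3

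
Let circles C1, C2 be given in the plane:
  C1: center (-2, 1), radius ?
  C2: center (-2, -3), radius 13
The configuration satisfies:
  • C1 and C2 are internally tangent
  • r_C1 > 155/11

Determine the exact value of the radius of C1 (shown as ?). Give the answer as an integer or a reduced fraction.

1. [int C1,C2]  r_C1² − 26r_C1 + 153 = 0  ⇒  r_C1 = 9 or 17
2. given r_C1 > 155/11: keep 17

17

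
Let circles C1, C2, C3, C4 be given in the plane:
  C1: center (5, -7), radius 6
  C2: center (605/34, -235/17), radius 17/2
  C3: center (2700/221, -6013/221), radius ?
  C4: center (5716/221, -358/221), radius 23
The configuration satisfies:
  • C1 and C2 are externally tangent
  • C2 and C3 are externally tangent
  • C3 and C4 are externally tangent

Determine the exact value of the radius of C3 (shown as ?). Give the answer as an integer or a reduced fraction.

6

1. [ext C2·C3]  r_C3² + 17r_C3 − 138 = 0  ⇒  r_C3 = 6 (r>0 drops 1)
2. [ext C3·C4]  r_C3² + 46r_C3 − 312 = 0  ⇒  r_C3 = 6 (r>0 drops 1)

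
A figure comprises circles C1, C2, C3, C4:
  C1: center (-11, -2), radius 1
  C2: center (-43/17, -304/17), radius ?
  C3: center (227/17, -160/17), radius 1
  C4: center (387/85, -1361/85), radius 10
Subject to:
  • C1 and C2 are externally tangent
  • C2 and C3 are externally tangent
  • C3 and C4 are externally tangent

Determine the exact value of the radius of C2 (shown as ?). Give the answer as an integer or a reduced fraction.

1. [ext C1·C2]  r_C2² + 2r_C2 − 323 = 0  ⇒  r_C2 = 17 (r>0 drops 1)
2. [ext C2·C3]  r_C2² + 2r_C2 − 323 = 0  ⇒  r_C2 = 17 (r>0 drops 1)

17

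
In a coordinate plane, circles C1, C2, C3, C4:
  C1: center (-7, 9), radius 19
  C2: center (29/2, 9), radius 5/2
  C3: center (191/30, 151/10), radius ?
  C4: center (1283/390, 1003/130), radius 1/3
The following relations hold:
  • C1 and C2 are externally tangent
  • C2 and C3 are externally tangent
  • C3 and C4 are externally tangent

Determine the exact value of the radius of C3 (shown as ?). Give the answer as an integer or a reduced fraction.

1. [ext C2·C3]  r_C3² + 5r_C3 − 874/9 = 0  ⇒  r_C3 = 23/3 (r>0 drops 1)
2. [ext C3·C4]  r_C3² + (2/3)r_C3 − 575/9 = 0  ⇒  r_C3 = 23/3 (r>0 drops 1)

23/3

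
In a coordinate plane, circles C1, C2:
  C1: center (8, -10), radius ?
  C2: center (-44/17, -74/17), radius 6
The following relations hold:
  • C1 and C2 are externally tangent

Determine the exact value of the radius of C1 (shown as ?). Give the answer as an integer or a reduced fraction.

1. [ext C1·C2]  r_C1² + 12r_C1 − 108 = 0  ⇒  r_C1 = 6 (r>0 drops 1)

6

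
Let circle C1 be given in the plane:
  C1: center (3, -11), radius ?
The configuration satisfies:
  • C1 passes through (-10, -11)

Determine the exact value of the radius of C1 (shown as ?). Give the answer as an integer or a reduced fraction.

1. [C1∋P]  r_C1² − 169 = 0  ⇒  r_C1 = 13 (r>0 drops 1)

13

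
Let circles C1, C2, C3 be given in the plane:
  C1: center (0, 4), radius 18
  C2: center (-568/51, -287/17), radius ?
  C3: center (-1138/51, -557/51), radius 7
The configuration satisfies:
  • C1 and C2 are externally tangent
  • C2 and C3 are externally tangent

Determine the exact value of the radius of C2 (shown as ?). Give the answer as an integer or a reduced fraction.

17/3

1. [ext C1·C2]  r_C2² + 36r_C2 − 2125/9 = 0  ⇒  r_C2 = 17/3 (r>0 drops 1)
2. [ext C2·C3]  r_C2² + 14r_C2 − 1003/9 = 0  ⇒  r_C2 = 17/3 (r>0 drops 1)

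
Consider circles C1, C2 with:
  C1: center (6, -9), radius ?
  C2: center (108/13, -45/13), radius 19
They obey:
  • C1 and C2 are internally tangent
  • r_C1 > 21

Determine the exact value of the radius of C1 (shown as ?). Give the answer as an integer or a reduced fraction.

1. [int C1,C2]  r_C1² − 38r_C1 + 325 = 0  ⇒  r_C1 = 13 or 25
2. given r_C1 > 21: keep 25

25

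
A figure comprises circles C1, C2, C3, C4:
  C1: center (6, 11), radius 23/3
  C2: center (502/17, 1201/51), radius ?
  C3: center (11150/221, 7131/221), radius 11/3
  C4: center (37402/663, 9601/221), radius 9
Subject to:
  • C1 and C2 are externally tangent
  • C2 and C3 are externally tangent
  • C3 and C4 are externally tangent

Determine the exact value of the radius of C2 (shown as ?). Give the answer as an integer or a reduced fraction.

1. [ext C1·C2]  r_C2² + (46/3)r_C2 − 1957/3 = 0  ⇒  r_C2 = 19 (r>0 drops 1)
2. [ext C2·C3]  r_C2² + (22/3)r_C2 − 1501/3 = 0  ⇒  r_C2 = 19 (r>0 drops 1)

19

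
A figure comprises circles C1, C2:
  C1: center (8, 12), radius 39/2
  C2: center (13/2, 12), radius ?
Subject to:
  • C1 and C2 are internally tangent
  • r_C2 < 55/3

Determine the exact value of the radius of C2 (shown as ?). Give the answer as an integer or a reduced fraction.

1. [int C1,C2]  r_C2² − 39r_C2 + 378 = 0  ⇒  r_C2 = 18 or 21
2. given r_C2 < 55/3: keep 18

18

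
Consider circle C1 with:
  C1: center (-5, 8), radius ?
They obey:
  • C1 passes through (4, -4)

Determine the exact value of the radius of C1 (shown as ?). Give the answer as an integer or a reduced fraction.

15

1. [C1∋P]  r_C1² − 225 = 0  ⇒  r_C1 = 15 (r>0 drops 1)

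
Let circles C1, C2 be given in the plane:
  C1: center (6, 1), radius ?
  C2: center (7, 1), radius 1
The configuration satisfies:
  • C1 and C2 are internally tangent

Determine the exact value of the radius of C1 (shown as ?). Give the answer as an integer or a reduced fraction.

2

1. [int C1,C2]  r_C1² − 2r_C1 = 0  ⇒  r_C1 = 2 (r>0 drops 1)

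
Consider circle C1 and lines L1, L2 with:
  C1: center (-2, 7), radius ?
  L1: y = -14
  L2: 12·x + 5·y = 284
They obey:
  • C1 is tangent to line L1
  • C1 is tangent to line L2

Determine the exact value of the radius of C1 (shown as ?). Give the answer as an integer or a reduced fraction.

21

1. [C1‖L1]  r_C1² − 441 = 0  ⇒  r_C1 = 21 (r>0 drops 1)
2. [C1‖L2]  r_C1² − 441 = 0  ⇒  r_C1 = 21 (r>0 drops 1)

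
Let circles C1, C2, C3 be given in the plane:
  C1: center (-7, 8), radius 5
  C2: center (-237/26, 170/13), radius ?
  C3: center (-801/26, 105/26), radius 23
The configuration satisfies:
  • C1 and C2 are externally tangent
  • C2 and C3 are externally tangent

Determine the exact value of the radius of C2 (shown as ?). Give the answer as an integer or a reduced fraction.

1. [ext C1·C2]  r_C2² + 10r_C2 − 21/4 = 0  ⇒  r_C2 = 1/2 (r>0 drops 1)
2. [ext C2·C3]  r_C2² + 46r_C2 − 93/4 = 0  ⇒  r_C2 = 1/2 (r>0 drops 1)

1/2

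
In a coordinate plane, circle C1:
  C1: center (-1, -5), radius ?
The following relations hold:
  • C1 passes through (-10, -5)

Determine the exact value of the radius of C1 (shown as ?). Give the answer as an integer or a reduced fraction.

1. [C1∋P]  r_C1² − 81 = 0  ⇒  r_C1 = 9 (r>0 drops 1)

9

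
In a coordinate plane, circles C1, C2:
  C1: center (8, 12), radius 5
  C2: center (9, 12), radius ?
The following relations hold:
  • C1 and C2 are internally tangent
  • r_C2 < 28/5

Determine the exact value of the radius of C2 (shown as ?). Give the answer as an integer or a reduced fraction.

4

1. [int C1,C2]  r_C2² − 10r_C2 + 24 = 0  ⇒  r_C2 = 4 or 6
2. given r_C2 < 28/5: keep 4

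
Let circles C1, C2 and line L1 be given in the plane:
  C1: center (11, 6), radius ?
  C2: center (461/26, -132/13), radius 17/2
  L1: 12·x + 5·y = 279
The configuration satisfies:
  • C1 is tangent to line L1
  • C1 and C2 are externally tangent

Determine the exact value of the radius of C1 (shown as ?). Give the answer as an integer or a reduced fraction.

9

1. [C1‖L1]  r_C1² − 81 = 0  ⇒  r_C1 = 9 (r>0 drops 1)
2. [ext C1·C2]  r_C1² + 17r_C1 − 234 = 0  ⇒  r_C1 = 9 (r>0 drops 1)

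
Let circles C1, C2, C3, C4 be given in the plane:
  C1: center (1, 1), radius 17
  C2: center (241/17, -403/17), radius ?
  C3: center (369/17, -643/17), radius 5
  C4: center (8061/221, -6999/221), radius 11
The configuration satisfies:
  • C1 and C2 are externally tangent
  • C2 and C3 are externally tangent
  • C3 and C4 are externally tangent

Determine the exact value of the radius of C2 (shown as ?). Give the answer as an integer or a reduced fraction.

11

1. [ext C1·C2]  r_C2² + 34r_C2 − 495 = 0  ⇒  r_C2 = 11 (r>0 drops 1)
2. [ext C2·C3]  r_C2² + 10r_C2 − 231 = 0  ⇒  r_C2 = 11 (r>0 drops 1)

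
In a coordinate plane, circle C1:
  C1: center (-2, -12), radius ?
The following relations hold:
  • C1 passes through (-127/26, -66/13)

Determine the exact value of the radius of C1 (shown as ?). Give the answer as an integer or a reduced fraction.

1. [C1∋P]  r_C1² − 225/4 = 0  ⇒  r_C1 = 15/2 (r>0 drops 1)

15/2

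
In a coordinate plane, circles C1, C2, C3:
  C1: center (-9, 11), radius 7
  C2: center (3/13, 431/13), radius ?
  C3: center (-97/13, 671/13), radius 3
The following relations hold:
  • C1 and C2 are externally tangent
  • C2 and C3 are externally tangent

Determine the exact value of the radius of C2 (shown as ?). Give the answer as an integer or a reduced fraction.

17

1. [ext C1·C2]  r_C2² + 14r_C2 − 527 = 0  ⇒  r_C2 = 17 (r>0 drops 1)
2. [ext C2·C3]  r_C2² + 6r_C2 − 391 = 0  ⇒  r_C2 = 17 (r>0 drops 1)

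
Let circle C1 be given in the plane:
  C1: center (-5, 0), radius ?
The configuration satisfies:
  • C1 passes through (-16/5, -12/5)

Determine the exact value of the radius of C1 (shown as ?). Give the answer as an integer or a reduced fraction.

1. [C1∋P]  r_C1² − 9 = 0  ⇒  r_C1 = 3 (r>0 drops 1)

3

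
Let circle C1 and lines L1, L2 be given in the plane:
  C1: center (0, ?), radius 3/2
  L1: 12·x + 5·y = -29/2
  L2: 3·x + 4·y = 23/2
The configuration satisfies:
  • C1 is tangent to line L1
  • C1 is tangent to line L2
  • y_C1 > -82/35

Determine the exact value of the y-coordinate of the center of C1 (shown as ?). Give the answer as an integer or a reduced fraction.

1. [C1‖L1]  y_C1² + (29/5)y_C1 − 34/5 = 0  ⇒  y_C1 = -34/5 or 1
2. [C1‖L2]  y_C1² − (23/4)y_C1 + 19/4 = 0  ⇒  y_C1 = 1 or 19/4

1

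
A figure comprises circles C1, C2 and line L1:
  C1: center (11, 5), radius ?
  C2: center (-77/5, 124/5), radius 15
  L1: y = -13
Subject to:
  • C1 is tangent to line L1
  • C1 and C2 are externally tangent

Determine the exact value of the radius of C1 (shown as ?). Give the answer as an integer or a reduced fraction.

1. [C1‖L1]  r_C1² − 324 = 0  ⇒  r_C1 = 18 (r>0 drops 1)
2. [ext C1·C2]  r_C1² + 30r_C1 − 864 = 0  ⇒  r_C1 = 18 (r>0 drops 1)

18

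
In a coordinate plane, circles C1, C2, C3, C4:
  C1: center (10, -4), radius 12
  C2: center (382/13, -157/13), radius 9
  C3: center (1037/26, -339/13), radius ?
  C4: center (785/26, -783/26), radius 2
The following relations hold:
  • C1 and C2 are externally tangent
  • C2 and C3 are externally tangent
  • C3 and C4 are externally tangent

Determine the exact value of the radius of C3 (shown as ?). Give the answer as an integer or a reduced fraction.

17/2

1. [ext C2·C3]  r_C3² + 18r_C3 − 901/4 = 0  ⇒  r_C3 = 17/2 (r>0 drops 1)
2. [ext C3·C4]  r_C3² + 4r_C3 − 425/4 = 0  ⇒  r_C3 = 17/2 (r>0 drops 1)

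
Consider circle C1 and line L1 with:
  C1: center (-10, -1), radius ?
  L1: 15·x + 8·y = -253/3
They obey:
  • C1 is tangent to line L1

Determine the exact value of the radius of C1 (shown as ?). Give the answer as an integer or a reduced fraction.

13/3

1. [C1‖L1]  r_C1² − 169/9 = 0  ⇒  r_C1 = 13/3 (r>0 drops 1)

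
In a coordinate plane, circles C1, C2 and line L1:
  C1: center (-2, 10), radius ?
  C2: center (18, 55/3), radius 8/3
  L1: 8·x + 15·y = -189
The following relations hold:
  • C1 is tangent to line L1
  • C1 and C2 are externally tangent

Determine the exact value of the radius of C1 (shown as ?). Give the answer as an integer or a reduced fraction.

19

1. [C1‖L1]  r_C1² − 361 = 0  ⇒  r_C1 = 19 (r>0 drops 1)
2. [ext C1·C2]  r_C1² + (16/3)r_C1 − 1387/3 = 0  ⇒  r_C1 = 19 (r>0 drops 1)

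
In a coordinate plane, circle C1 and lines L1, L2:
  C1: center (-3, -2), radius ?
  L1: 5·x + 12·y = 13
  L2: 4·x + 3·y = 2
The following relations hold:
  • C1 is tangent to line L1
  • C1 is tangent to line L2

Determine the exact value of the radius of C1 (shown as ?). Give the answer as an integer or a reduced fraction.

4

1. [C1‖L1]  r_C1² − 16 = 0  ⇒  r_C1 = 4 (r>0 drops 1)
2. [C1‖L2]  r_C1² − 16 = 0  ⇒  r_C1 = 4 (r>0 drops 1)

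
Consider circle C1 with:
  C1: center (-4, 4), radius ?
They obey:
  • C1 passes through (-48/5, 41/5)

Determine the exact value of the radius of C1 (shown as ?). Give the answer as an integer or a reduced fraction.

1. [C1∋P]  r_C1² − 49 = 0  ⇒  r_C1 = 7 (r>0 drops 1)

7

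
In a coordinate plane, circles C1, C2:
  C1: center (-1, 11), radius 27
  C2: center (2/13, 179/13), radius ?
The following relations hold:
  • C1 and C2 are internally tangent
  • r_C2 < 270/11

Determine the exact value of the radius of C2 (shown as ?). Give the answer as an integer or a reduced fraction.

24

1. [int C1,C2]  r_C2² − 54r_C2 + 720 = 0  ⇒  r_C2 = 24 or 30
2. given r_C2 < 270/11: keep 24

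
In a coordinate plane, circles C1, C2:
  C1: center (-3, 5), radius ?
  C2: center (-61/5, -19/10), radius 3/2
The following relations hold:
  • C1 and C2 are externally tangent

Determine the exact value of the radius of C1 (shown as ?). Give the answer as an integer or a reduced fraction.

1. [ext C1·C2]  r_C1² + 3r_C1 − 130 = 0  ⇒  r_C1 = 10 (r>0 drops 1)

10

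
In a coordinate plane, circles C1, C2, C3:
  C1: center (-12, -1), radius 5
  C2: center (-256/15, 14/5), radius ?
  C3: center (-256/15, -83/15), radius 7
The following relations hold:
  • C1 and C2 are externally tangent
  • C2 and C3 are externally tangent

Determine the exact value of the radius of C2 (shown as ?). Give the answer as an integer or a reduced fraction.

1. [ext C1·C2]  r_C2² + 10r_C2 − 136/9 = 0  ⇒  r_C2 = 4/3 (r>0 drops 1)
2. [ext C2·C3]  r_C2² + 14r_C2 − 184/9 = 0  ⇒  r_C2 = 4/3 (r>0 drops 1)

4/3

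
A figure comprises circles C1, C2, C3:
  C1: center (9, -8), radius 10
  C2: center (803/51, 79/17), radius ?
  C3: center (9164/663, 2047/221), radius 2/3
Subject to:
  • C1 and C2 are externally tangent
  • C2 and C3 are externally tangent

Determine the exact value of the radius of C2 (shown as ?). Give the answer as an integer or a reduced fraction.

13/3

1. [ext C1·C2]  r_C2² + 20r_C2 − 949/9 = 0  ⇒  r_C2 = 13/3 (r>0 drops 1)
2. [ext C2·C3]  r_C2² + (4/3)r_C2 − 221/9 = 0  ⇒  r_C2 = 13/3 (r>0 drops 1)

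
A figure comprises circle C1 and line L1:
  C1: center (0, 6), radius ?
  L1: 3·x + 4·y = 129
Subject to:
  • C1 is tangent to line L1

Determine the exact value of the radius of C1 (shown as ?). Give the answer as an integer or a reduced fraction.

21

1. [C1‖L1]  r_C1² − 441 = 0  ⇒  r_C1 = 21 (r>0 drops 1)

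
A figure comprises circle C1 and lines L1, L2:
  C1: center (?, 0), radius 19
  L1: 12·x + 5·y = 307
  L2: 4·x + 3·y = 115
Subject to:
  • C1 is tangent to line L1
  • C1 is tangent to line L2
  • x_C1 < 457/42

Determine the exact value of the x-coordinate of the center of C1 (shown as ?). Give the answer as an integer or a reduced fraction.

1. [C1‖L1]  x_C1² − (307/6)x_C1 + 1385/6 = 0  ⇒  x_C1 = 5 or 277/6
2. [C1‖L2]  x_C1² − (115/2)x_C1 + 525/2 = 0  ⇒  x_C1 = 5 or 105/2

5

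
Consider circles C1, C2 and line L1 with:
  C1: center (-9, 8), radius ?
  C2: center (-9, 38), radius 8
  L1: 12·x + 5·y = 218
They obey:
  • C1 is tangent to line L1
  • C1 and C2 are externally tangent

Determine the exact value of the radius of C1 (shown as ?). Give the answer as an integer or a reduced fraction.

22

1. [C1‖L1]  r_C1² − 484 = 0  ⇒  r_C1 = 22 (r>0 drops 1)
2. [ext C1·C2]  r_C1² + 16r_C1 − 836 = 0  ⇒  r_C1 = 22 (r>0 drops 1)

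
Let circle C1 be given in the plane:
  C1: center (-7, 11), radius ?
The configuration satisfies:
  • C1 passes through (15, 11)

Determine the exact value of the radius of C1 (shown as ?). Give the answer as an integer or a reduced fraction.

22

1. [C1∋P]  r_C1² − 484 = 0  ⇒  r_C1 = 22 (r>0 drops 1)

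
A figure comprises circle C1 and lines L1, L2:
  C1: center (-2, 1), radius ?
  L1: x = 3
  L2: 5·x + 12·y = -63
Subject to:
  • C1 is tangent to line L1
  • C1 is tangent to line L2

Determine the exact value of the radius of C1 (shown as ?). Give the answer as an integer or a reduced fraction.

5

1. [C1‖L1]  r_C1² − 25 = 0  ⇒  r_C1 = 5 (r>0 drops 1)
2. [C1‖L2]  r_C1² − 25 = 0  ⇒  r_C1 = 5 (r>0 drops 1)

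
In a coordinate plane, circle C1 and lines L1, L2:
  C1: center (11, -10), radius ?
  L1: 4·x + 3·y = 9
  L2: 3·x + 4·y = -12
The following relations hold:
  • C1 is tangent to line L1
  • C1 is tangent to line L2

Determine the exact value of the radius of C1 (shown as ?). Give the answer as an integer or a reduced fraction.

1

1. [C1‖L1]  r_C1² − 1 = 0  ⇒  r_C1 = 1 (r>0 drops 1)
2. [C1‖L2]  r_C1² − 1 = 0  ⇒  r_C1 = 1 (r>0 drops 1)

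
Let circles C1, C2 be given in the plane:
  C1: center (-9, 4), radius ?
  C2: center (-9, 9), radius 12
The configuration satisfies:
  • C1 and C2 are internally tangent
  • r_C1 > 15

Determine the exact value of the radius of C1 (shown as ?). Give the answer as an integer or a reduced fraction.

1. [int C1,C2]  r_C1² − 24r_C1 + 119 = 0  ⇒  r_C1 = 7 or 17
2. given r_C1 > 15: keep 17

17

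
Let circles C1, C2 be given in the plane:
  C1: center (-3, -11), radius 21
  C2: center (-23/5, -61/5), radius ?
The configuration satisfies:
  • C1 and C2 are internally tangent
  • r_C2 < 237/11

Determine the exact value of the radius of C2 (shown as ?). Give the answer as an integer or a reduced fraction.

19

1. [int C1,C2]  r_C2² − 42r_C2 + 437 = 0  ⇒  r_C2 = 19 or 23
2. given r_C2 < 237/11: keep 19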